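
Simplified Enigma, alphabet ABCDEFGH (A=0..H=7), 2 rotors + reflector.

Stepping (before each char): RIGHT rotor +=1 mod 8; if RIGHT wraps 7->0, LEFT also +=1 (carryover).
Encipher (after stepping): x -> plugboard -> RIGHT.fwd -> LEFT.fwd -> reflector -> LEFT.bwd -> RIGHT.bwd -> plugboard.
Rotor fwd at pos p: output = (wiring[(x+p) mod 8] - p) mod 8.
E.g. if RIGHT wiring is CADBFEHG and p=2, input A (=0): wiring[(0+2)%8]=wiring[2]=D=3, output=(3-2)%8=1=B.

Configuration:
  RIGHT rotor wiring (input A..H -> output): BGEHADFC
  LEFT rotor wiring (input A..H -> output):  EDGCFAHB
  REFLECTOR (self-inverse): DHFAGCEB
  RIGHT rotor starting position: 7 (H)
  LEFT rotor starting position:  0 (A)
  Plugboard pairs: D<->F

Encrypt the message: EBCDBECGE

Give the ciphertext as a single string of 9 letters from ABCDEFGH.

Char 1 ('E'): step: R->0, L->1 (L advanced); E->plug->E->R->A->L->C->refl->F->L'->B->R'->A->plug->A
Char 2 ('B'): step: R->1, L=1; B->plug->B->R->D->L->E->refl->G->L'->F->R'->A->plug->A
Char 3 ('C'): step: R->2, L=1; C->plug->C->R->G->L->A->refl->D->L'->H->R'->G->plug->G
Char 4 ('D'): step: R->3, L=1; D->plug->F->R->G->L->A->refl->D->L'->H->R'->E->plug->E
Char 5 ('B'): step: R->4, L=1; B->plug->B->R->H->L->D->refl->A->L'->G->R'->D->plug->F
Char 6 ('E'): step: R->5, L=1; E->plug->E->R->B->L->F->refl->C->L'->A->R'->B->plug->B
Char 7 ('C'): step: R->6, L=1; C->plug->C->R->D->L->E->refl->G->L'->F->R'->H->plug->H
Char 8 ('G'): step: R->7, L=1; G->plug->G->R->E->L->H->refl->B->L'->C->R'->B->plug->B
Char 9 ('E'): step: R->0, L->2 (L advanced); E->plug->E->R->A->L->E->refl->G->L'->D->R'->F->plug->D

Answer: AAGEFBHBD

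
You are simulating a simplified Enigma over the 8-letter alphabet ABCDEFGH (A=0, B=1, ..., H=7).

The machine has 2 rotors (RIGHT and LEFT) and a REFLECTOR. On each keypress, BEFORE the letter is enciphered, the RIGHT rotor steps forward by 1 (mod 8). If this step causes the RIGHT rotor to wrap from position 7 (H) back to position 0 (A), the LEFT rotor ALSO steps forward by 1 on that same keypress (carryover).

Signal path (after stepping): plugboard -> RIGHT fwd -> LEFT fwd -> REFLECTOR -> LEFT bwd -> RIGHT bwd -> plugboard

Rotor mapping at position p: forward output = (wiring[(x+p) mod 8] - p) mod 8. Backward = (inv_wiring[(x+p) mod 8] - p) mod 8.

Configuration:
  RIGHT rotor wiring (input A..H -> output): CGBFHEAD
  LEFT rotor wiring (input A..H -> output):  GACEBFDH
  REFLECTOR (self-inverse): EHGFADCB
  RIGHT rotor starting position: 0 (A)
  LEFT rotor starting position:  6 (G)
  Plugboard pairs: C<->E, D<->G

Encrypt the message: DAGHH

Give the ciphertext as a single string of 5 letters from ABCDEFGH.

Answer: EFDGF

Derivation:
Char 1 ('D'): step: R->1, L=6; D->plug->G->R->C->L->A->refl->E->L'->E->R'->C->plug->E
Char 2 ('A'): step: R->2, L=6; A->plug->A->R->H->L->H->refl->B->L'->B->R'->F->plug->F
Char 3 ('G'): step: R->3, L=6; G->plug->D->R->F->L->G->refl->C->L'->D->R'->G->plug->D
Char 4 ('H'): step: R->4, L=6; H->plug->H->R->B->L->B->refl->H->L'->H->R'->D->plug->G
Char 5 ('H'): step: R->5, L=6; H->plug->H->R->C->L->A->refl->E->L'->E->R'->F->plug->F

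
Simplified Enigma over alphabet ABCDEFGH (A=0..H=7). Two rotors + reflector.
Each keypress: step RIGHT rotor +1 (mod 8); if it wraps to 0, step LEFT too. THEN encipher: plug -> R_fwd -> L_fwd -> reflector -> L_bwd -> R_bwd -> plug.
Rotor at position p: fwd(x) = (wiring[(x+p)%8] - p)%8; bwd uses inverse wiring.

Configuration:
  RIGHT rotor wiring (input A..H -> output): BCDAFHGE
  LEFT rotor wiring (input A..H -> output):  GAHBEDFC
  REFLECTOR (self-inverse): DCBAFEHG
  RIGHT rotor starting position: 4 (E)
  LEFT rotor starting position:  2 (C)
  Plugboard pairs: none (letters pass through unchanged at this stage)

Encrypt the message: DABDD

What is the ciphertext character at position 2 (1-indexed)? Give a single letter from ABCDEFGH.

Char 1 ('D'): step: R->5, L=2; D->plug->D->R->E->L->D->refl->A->L'->F->R'->E->plug->E
Char 2 ('A'): step: R->6, L=2; A->plug->A->R->A->L->F->refl->E->L'->G->R'->B->plug->B

B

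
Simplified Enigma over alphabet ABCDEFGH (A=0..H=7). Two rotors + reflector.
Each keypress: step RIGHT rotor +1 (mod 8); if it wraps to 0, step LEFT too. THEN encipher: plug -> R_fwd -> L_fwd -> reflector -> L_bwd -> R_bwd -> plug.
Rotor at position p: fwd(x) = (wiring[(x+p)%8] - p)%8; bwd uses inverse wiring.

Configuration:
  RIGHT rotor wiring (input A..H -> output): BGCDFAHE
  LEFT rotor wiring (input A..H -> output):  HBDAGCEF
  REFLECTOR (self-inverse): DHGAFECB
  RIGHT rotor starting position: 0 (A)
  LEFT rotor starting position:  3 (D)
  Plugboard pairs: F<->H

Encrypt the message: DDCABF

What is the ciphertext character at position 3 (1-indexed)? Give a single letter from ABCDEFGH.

Char 1 ('D'): step: R->1, L=3; D->plug->D->R->E->L->C->refl->G->L'->G->R'->F->plug->H
Char 2 ('D'): step: R->2, L=3; D->plug->D->R->G->L->G->refl->C->L'->E->R'->H->plug->F
Char 3 ('C'): step: R->3, L=3; C->plug->C->R->F->L->E->refl->F->L'->A->R'->A->plug->A

A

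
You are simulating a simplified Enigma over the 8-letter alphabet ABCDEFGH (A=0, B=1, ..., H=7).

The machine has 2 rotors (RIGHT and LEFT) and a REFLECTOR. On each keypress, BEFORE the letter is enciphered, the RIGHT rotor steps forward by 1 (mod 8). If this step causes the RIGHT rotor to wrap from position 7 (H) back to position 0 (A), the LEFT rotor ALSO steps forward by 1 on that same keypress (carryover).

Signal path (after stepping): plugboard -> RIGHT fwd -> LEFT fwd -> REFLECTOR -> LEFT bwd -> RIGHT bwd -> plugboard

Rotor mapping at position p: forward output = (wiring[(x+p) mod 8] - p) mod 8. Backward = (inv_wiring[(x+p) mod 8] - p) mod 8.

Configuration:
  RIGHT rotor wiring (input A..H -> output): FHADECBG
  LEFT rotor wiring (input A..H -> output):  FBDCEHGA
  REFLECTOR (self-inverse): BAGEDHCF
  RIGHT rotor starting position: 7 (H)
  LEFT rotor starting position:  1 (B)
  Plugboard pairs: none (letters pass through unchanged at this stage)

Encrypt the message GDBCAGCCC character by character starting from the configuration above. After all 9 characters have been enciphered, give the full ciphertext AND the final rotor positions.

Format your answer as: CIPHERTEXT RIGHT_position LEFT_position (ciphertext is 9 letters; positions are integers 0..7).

Char 1 ('G'): step: R->0, L->2 (L advanced); G->plug->G->R->B->L->A->refl->B->L'->A->R'->C->plug->C
Char 2 ('D'): step: R->1, L=2; D->plug->D->R->D->L->F->refl->H->L'->H->R'->B->plug->B
Char 3 ('B'): step: R->2, L=2; B->plug->B->R->B->L->A->refl->B->L'->A->R'->D->plug->D
Char 4 ('C'): step: R->3, L=2; C->plug->C->R->H->L->H->refl->F->L'->D->R'->E->plug->E
Char 5 ('A'): step: R->4, L=2; A->plug->A->R->A->L->B->refl->A->L'->B->R'->E->plug->E
Char 6 ('G'): step: R->5, L=2; G->plug->G->R->G->L->D->refl->E->L'->E->R'->B->plug->B
Char 7 ('C'): step: R->6, L=2; C->plug->C->R->H->L->H->refl->F->L'->D->R'->A->plug->A
Char 8 ('C'): step: R->7, L=2; C->plug->C->R->A->L->B->refl->A->L'->B->R'->D->plug->D
Char 9 ('C'): step: R->0, L->3 (L advanced); C->plug->C->R->A->L->H->refl->F->L'->E->R'->E->plug->E
Final: ciphertext=CBDEEBADE, RIGHT=0, LEFT=3

Answer: CBDEEBADE 0 3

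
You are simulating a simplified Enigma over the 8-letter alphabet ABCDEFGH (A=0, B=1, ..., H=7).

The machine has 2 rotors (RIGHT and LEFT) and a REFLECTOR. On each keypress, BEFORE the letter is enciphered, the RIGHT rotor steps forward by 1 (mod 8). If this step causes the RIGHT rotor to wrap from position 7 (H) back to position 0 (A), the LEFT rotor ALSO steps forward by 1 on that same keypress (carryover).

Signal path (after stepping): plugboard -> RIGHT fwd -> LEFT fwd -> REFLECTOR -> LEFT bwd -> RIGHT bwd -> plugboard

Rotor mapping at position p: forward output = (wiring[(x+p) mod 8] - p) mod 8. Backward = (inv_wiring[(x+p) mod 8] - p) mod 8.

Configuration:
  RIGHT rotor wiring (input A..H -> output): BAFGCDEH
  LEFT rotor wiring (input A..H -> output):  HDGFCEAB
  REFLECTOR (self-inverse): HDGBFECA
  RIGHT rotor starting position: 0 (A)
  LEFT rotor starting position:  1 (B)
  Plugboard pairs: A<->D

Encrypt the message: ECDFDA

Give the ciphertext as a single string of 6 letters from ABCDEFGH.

Char 1 ('E'): step: R->1, L=1; E->plug->E->R->C->L->E->refl->F->L'->B->R'->D->plug->A
Char 2 ('C'): step: R->2, L=1; C->plug->C->R->A->L->C->refl->G->L'->H->R'->G->plug->G
Char 3 ('D'): step: R->3, L=1; D->plug->A->R->D->L->B->refl->D->L'->E->R'->E->plug->E
Char 4 ('F'): step: R->4, L=1; F->plug->F->R->E->L->D->refl->B->L'->D->R'->D->plug->A
Char 5 ('D'): step: R->5, L=1; D->plug->A->R->G->L->A->refl->H->L'->F->R'->H->plug->H
Char 6 ('A'): step: R->6, L=1; A->plug->D->R->C->L->E->refl->F->L'->B->R'->B->plug->B

Answer: AGEAHB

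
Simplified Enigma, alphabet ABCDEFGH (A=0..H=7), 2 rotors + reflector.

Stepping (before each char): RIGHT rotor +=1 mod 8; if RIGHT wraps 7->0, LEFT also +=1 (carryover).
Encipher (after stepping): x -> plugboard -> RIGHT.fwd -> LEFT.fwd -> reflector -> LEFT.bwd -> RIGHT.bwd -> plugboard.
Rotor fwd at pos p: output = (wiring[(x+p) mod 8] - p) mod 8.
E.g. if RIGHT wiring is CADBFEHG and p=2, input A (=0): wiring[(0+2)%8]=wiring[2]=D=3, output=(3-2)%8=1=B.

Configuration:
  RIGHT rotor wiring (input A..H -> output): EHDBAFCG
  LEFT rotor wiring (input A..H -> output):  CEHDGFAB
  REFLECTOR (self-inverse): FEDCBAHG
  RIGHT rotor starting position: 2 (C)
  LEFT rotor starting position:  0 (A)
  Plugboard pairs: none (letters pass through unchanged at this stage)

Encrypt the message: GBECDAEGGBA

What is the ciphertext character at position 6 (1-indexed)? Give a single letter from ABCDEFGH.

Char 1 ('G'): step: R->3, L=0; G->plug->G->R->E->L->G->refl->H->L'->C->R'->C->plug->C
Char 2 ('B'): step: R->4, L=0; B->plug->B->R->B->L->E->refl->B->L'->H->R'->G->plug->G
Char 3 ('E'): step: R->5, L=0; E->plug->E->R->C->L->H->refl->G->L'->E->R'->G->plug->G
Char 4 ('C'): step: R->6, L=0; C->plug->C->R->G->L->A->refl->F->L'->F->R'->E->plug->E
Char 5 ('D'): step: R->7, L=0; D->plug->D->R->E->L->G->refl->H->L'->C->R'->E->plug->E
Char 6 ('A'): step: R->0, L->1 (L advanced); A->plug->A->R->E->L->E->refl->B->L'->H->R'->B->plug->B

B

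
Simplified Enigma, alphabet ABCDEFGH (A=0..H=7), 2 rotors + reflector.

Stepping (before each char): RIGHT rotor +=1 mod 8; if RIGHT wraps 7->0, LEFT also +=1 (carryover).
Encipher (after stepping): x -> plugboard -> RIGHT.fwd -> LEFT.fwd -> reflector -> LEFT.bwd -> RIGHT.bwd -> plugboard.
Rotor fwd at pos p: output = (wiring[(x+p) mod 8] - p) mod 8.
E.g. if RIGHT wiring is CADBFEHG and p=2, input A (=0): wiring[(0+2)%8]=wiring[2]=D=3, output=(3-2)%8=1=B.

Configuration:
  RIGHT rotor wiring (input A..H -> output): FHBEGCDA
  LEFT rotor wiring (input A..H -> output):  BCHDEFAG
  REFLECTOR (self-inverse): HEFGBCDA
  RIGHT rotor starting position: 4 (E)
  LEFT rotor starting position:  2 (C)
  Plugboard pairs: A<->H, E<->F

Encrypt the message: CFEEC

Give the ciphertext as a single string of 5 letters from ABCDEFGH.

Answer: EABGE

Derivation:
Char 1 ('C'): step: R->5, L=2; C->plug->C->R->D->L->D->refl->G->L'->E->R'->F->plug->E
Char 2 ('F'): step: R->6, L=2; F->plug->E->R->D->L->D->refl->G->L'->E->R'->H->plug->A
Char 3 ('E'): step: R->7, L=2; E->plug->F->R->H->L->A->refl->H->L'->G->R'->B->plug->B
Char 4 ('E'): step: R->0, L->3 (L advanced); E->plug->F->R->C->L->C->refl->F->L'->D->R'->G->plug->G
Char 5 ('C'): step: R->1, L=3; C->plug->C->R->D->L->F->refl->C->L'->C->R'->F->plug->E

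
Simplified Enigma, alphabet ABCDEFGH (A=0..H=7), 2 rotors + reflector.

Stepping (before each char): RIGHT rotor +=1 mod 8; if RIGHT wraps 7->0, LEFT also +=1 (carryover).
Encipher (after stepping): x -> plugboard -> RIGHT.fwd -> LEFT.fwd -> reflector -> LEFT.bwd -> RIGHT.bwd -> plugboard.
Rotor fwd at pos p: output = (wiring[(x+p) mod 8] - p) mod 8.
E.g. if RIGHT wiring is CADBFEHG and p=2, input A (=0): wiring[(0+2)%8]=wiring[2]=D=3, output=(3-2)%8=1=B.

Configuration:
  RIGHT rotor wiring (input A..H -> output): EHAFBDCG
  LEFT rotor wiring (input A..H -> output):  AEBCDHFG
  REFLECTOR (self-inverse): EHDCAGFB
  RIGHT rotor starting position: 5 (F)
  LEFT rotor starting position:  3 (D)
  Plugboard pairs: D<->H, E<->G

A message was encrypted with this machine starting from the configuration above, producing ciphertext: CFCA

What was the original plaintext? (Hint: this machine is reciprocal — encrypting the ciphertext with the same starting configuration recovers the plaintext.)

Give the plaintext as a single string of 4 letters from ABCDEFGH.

Char 1 ('C'): step: R->6, L=3; C->plug->C->R->G->L->B->refl->H->L'->A->R'->B->plug->B
Char 2 ('F'): step: R->7, L=3; F->plug->F->R->C->L->E->refl->A->L'->B->R'->D->plug->H
Char 3 ('C'): step: R->0, L->4 (L advanced); C->plug->C->R->A->L->H->refl->B->L'->C->R'->G->plug->E
Char 4 ('A'): step: R->1, L=4; A->plug->A->R->G->L->F->refl->G->L'->H->R'->B->plug->B

Answer: BHEB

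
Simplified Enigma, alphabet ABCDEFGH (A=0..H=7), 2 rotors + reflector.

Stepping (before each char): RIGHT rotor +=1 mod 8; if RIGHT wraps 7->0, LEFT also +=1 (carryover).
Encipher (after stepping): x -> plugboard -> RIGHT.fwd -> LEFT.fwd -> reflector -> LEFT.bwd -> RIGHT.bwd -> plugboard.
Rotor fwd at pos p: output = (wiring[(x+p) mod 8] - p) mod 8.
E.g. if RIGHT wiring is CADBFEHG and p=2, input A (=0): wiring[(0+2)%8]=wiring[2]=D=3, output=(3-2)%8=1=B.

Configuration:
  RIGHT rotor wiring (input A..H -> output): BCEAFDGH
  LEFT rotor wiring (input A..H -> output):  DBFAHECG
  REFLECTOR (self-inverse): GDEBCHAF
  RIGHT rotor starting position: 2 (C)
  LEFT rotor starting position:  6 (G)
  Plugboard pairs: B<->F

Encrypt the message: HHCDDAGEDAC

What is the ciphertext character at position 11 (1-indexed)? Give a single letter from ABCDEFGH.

Char 1 ('H'): step: R->3, L=6; H->plug->H->R->B->L->A->refl->G->L'->H->R'->G->plug->G
Char 2 ('H'): step: R->4, L=6; H->plug->H->R->E->L->H->refl->F->L'->C->R'->C->plug->C
Char 3 ('C'): step: R->5, L=6; C->plug->C->R->C->L->F->refl->H->L'->E->R'->D->plug->D
Char 4 ('D'): step: R->6, L=6; D->plug->D->R->E->L->H->refl->F->L'->C->R'->F->plug->B
Char 5 ('D'): step: R->7, L=6; D->plug->D->R->F->L->C->refl->E->L'->A->R'->A->plug->A
Char 6 ('A'): step: R->0, L->7 (L advanced); A->plug->A->R->B->L->E->refl->C->L'->C->R'->B->plug->F
Char 7 ('G'): step: R->1, L=7; G->plug->G->R->G->L->F->refl->H->L'->A->R'->H->plug->H
Char 8 ('E'): step: R->2, L=7; E->plug->E->R->E->L->B->refl->D->L'->H->R'->G->plug->G
Char 9 ('D'): step: R->3, L=7; D->plug->D->R->D->L->G->refl->A->L'->F->R'->A->plug->A
Char 10 ('A'): step: R->4, L=7; A->plug->A->R->B->L->E->refl->C->L'->C->R'->C->plug->C
Char 11 ('C'): step: R->5, L=7; C->plug->C->R->C->L->C->refl->E->L'->B->R'->B->plug->F

F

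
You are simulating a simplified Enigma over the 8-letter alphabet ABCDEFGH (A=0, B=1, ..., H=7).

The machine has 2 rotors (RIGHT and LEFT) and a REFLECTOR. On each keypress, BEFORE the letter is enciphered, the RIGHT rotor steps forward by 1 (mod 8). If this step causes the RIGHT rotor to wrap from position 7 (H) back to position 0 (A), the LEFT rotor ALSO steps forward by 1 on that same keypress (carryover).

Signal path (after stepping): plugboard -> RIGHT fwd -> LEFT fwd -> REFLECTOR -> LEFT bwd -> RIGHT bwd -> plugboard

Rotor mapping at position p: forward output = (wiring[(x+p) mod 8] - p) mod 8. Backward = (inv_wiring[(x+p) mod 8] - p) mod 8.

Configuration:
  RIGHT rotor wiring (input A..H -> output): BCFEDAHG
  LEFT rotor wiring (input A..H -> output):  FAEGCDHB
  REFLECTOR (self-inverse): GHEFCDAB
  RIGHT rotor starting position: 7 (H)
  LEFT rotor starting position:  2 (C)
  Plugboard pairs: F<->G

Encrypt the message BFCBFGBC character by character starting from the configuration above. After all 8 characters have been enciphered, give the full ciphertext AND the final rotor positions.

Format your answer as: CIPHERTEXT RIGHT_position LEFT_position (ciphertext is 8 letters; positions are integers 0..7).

Char 1 ('B'): step: R->0, L->3 (L advanced); B->plug->B->R->C->L->A->refl->G->L'->E->R'->D->plug->D
Char 2 ('F'): step: R->1, L=3; F->plug->G->R->F->L->C->refl->E->L'->D->R'->C->plug->C
Char 3 ('C'): step: R->2, L=3; C->plug->C->R->B->L->H->refl->B->L'->H->R'->G->plug->F
Char 4 ('B'): step: R->3, L=3; B->plug->B->R->A->L->D->refl->F->L'->G->R'->F->plug->G
Char 5 ('F'): step: R->4, L=3; F->plug->G->R->B->L->H->refl->B->L'->H->R'->A->plug->A
Char 6 ('G'): step: R->5, L=3; G->plug->F->R->A->L->D->refl->F->L'->G->R'->H->plug->H
Char 7 ('B'): step: R->6, L=3; B->plug->B->R->A->L->D->refl->F->L'->G->R'->F->plug->G
Char 8 ('C'): step: R->7, L=3; C->plug->C->R->D->L->E->refl->C->L'->F->R'->E->plug->E
Final: ciphertext=DCFGAHGE, RIGHT=7, LEFT=3

Answer: DCFGAHGE 7 3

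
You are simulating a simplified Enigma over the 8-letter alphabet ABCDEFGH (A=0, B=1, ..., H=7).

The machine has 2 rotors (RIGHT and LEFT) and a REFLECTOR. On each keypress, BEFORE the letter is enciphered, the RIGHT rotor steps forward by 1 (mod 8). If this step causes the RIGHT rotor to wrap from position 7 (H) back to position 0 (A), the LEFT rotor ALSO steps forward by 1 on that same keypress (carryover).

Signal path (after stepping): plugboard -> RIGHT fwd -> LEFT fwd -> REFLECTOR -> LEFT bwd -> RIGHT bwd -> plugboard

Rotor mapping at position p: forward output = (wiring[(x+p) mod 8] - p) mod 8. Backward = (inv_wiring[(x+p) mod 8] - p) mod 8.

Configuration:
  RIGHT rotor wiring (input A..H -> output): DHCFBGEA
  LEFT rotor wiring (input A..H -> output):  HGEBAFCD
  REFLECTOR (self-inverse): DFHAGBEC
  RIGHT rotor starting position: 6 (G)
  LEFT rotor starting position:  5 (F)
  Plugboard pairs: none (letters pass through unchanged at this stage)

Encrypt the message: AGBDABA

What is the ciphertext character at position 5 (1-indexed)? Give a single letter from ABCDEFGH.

Char 1 ('A'): step: R->7, L=5; A->plug->A->R->B->L->F->refl->B->L'->E->R'->B->plug->B
Char 2 ('G'): step: R->0, L->6 (L advanced); G->plug->G->R->E->L->G->refl->E->L'->A->R'->H->plug->H
Char 3 ('B'): step: R->1, L=6; B->plug->B->R->B->L->F->refl->B->L'->C->R'->H->plug->H
Char 4 ('D'): step: R->2, L=6; D->plug->D->R->E->L->G->refl->E->L'->A->R'->A->plug->A
Char 5 ('A'): step: R->3, L=6; A->plug->A->R->C->L->B->refl->F->L'->B->R'->D->plug->D

D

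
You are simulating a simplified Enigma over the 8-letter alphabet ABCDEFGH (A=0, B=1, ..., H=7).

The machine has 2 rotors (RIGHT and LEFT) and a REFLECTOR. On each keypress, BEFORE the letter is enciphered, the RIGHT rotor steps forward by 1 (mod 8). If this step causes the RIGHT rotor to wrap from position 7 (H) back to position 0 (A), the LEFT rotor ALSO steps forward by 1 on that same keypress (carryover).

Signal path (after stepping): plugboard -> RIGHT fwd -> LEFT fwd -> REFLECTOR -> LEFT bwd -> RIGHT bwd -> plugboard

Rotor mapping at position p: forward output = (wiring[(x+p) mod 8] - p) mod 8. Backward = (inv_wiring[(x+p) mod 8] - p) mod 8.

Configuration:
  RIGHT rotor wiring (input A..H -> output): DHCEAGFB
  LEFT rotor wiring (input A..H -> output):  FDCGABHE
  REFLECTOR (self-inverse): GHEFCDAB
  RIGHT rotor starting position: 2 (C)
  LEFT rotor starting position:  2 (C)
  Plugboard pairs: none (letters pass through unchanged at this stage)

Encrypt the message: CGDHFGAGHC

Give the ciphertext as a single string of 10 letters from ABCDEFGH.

Char 1 ('C'): step: R->3, L=2; C->plug->C->R->D->L->H->refl->B->L'->H->R'->H->plug->H
Char 2 ('G'): step: R->4, L=2; G->plug->G->R->G->L->D->refl->F->L'->E->R'->A->plug->A
Char 3 ('D'): step: R->5, L=2; D->plug->D->R->G->L->D->refl->F->L'->E->R'->C->plug->C
Char 4 ('H'): step: R->6, L=2; H->plug->H->R->A->L->A->refl->G->L'->C->R'->G->plug->G
Char 5 ('F'): step: R->7, L=2; F->plug->F->R->B->L->E->refl->C->L'->F->R'->E->plug->E
Char 6 ('G'): step: R->0, L->3 (L advanced); G->plug->G->R->F->L->C->refl->E->L'->D->R'->A->plug->A
Char 7 ('A'): step: R->1, L=3; A->plug->A->R->G->L->A->refl->G->L'->C->R'->H->plug->H
Char 8 ('G'): step: R->2, L=3; G->plug->G->R->B->L->F->refl->D->L'->A->R'->A->plug->A
Char 9 ('H'): step: R->3, L=3; H->plug->H->R->H->L->H->refl->B->L'->E->R'->G->plug->G
Char 10 ('C'): step: R->4, L=3; C->plug->C->R->B->L->F->refl->D->L'->A->R'->H->plug->H

Answer: HACGEAHAGH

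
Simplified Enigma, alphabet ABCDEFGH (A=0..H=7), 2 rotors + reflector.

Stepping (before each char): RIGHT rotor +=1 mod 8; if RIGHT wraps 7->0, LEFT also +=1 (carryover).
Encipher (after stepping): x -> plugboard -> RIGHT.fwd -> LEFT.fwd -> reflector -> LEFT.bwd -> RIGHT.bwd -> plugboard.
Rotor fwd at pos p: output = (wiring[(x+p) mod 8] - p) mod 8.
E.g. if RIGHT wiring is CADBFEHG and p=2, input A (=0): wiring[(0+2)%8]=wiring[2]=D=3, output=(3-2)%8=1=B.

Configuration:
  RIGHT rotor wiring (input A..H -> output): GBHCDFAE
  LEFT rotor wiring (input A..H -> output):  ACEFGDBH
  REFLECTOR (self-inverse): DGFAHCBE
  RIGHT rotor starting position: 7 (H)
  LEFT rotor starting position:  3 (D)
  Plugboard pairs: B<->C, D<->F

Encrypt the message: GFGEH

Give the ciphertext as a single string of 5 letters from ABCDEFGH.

Char 1 ('G'): step: R->0, L->4 (L advanced); G->plug->G->R->A->L->C->refl->F->L'->C->R'->D->plug->F
Char 2 ('F'): step: R->1, L=4; F->plug->D->R->C->L->F->refl->C->L'->A->R'->A->plug->A
Char 3 ('G'): step: R->2, L=4; G->plug->G->R->E->L->E->refl->H->L'->B->R'->C->plug->B
Char 4 ('E'): step: R->3, L=4; E->plug->E->R->B->L->H->refl->E->L'->E->R'->H->plug->H
Char 5 ('H'): step: R->4, L=4; H->plug->H->R->G->L->A->refl->D->L'->D->R'->G->plug->G

Answer: FABHG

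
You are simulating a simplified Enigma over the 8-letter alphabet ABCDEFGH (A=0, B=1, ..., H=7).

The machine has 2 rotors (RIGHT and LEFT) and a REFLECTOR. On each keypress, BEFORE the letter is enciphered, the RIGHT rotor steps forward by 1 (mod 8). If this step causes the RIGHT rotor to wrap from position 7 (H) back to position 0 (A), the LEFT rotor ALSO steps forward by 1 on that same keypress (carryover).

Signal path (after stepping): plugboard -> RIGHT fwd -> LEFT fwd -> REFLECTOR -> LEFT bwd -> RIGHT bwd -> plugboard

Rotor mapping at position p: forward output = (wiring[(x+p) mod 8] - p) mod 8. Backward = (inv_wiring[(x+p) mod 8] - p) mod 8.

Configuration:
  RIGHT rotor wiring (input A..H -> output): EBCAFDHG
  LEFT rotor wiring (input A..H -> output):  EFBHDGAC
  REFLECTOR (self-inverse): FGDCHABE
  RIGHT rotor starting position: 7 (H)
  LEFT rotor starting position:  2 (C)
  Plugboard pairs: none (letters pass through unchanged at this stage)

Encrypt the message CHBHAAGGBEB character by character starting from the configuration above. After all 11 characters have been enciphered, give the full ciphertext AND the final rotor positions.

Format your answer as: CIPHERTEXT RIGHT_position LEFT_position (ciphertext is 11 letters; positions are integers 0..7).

Answer: HBGACBHHGAF 2 4

Derivation:
Char 1 ('C'): step: R->0, L->3 (L advanced); C->plug->C->R->C->L->D->refl->C->L'->G->R'->H->plug->H
Char 2 ('H'): step: R->1, L=3; H->plug->H->R->D->L->F->refl->A->L'->B->R'->B->plug->B
Char 3 ('B'): step: R->2, L=3; B->plug->B->R->G->L->C->refl->D->L'->C->R'->G->plug->G
Char 4 ('H'): step: R->3, L=3; H->plug->H->R->H->L->G->refl->B->L'->F->R'->A->plug->A
Char 5 ('A'): step: R->4, L=3; A->plug->A->R->B->L->A->refl->F->L'->D->R'->C->plug->C
Char 6 ('A'): step: R->5, L=3; A->plug->A->R->G->L->C->refl->D->L'->C->R'->B->plug->B
Char 7 ('G'): step: R->6, L=3; G->plug->G->R->H->L->G->refl->B->L'->F->R'->H->plug->H
Char 8 ('G'): step: R->7, L=3; G->plug->G->R->E->L->H->refl->E->L'->A->R'->H->plug->H
Char 9 ('B'): step: R->0, L->4 (L advanced); B->plug->B->R->B->L->C->refl->D->L'->H->R'->G->plug->G
Char 10 ('E'): step: R->1, L=4; E->plug->E->R->C->L->E->refl->H->L'->A->R'->A->plug->A
Char 11 ('B'): step: R->2, L=4; B->plug->B->R->G->L->F->refl->A->L'->E->R'->F->plug->F
Final: ciphertext=HBGACBHHGAF, RIGHT=2, LEFT=4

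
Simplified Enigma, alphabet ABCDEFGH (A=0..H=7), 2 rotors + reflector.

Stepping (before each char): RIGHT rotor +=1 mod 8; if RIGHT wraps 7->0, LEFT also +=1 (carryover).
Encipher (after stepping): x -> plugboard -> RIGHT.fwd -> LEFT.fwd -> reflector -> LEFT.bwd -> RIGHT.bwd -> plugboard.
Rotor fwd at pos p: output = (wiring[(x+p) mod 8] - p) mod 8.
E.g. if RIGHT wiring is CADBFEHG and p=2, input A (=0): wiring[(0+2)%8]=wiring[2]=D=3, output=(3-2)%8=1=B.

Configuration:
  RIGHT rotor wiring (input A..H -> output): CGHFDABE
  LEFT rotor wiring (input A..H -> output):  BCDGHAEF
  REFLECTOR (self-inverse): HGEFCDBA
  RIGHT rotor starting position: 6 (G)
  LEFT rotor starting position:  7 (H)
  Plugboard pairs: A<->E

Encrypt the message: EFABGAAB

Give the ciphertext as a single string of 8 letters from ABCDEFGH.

Char 1 ('E'): step: R->7, L=7; E->plug->A->R->F->L->A->refl->H->L'->E->R'->F->plug->F
Char 2 ('F'): step: R->0, L->0 (L advanced); F->plug->F->R->A->L->B->refl->G->L'->D->R'->E->plug->A
Char 3 ('A'): step: R->1, L=0; A->plug->E->R->H->L->F->refl->D->L'->C->R'->D->plug->D
Char 4 ('B'): step: R->2, L=0; B->plug->B->R->D->L->G->refl->B->L'->A->R'->G->plug->G
Char 5 ('G'): step: R->3, L=0; G->plug->G->R->D->L->G->refl->B->L'->A->R'->B->plug->B
Char 6 ('A'): step: R->4, L=0; A->plug->E->R->G->L->E->refl->C->L'->B->R'->H->plug->H
Char 7 ('A'): step: R->5, L=0; A->plug->E->R->B->L->C->refl->E->L'->G->R'->H->plug->H
Char 8 ('B'): step: R->6, L=0; B->plug->B->R->G->L->E->refl->C->L'->B->R'->E->plug->A

Answer: FADGBHHA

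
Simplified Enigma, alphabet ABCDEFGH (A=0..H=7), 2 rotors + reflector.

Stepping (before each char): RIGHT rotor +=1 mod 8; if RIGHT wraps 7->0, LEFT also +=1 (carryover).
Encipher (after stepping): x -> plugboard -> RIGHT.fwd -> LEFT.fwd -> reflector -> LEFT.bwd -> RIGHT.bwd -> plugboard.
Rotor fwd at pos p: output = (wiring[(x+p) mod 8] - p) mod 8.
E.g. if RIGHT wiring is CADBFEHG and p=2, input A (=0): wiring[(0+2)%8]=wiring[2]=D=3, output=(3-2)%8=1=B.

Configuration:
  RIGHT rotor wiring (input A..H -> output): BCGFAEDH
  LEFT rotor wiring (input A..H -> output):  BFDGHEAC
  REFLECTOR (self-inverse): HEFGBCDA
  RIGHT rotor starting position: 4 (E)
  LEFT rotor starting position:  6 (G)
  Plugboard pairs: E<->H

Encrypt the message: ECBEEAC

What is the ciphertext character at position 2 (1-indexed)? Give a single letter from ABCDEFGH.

Char 1 ('E'): step: R->5, L=6; E->plug->H->R->D->L->H->refl->A->L'->F->R'->E->plug->H
Char 2 ('C'): step: R->6, L=6; C->plug->C->R->D->L->H->refl->A->L'->F->R'->A->plug->A

A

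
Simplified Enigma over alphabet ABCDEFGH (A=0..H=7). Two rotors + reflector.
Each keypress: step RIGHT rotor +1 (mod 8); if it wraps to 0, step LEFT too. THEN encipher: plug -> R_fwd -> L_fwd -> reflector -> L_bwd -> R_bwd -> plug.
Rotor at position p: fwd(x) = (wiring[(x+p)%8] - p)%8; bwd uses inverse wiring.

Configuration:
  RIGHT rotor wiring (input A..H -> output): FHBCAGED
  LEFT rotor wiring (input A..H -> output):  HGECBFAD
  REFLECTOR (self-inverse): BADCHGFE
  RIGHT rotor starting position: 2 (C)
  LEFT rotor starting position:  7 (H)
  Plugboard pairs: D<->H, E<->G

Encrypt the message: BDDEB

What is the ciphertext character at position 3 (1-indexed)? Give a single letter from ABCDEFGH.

Char 1 ('B'): step: R->3, L=7; B->plug->B->R->F->L->C->refl->D->L'->E->R'->G->plug->E
Char 2 ('D'): step: R->4, L=7; D->plug->H->R->G->L->G->refl->F->L'->D->R'->F->plug->F
Char 3 ('D'): step: R->5, L=7; D->plug->H->R->D->L->F->refl->G->L'->G->R'->C->plug->C

C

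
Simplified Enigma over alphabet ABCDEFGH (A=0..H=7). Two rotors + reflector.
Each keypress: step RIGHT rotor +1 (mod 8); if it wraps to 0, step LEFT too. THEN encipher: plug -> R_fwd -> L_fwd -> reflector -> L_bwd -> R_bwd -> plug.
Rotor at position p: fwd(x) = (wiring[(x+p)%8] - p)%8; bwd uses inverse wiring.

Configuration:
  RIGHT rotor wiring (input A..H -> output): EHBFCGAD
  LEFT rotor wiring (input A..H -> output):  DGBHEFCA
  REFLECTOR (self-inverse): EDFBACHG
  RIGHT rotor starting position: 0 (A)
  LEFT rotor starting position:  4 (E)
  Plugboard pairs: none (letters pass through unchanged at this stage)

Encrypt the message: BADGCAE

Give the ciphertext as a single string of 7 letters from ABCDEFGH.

Char 1 ('B'): step: R->1, L=4; B->plug->B->R->A->L->A->refl->E->L'->D->R'->H->plug->H
Char 2 ('A'): step: R->2, L=4; A->plug->A->R->H->L->D->refl->B->L'->B->R'->F->plug->F
Char 3 ('D'): step: R->3, L=4; D->plug->D->R->F->L->C->refl->F->L'->G->R'->H->plug->H
Char 4 ('G'): step: R->4, L=4; G->plug->G->R->F->L->C->refl->F->L'->G->R'->A->plug->A
Char 5 ('C'): step: R->5, L=4; C->plug->C->R->G->L->F->refl->C->L'->F->R'->H->plug->H
Char 6 ('A'): step: R->6, L=4; A->plug->A->R->C->L->G->refl->H->L'->E->R'->G->plug->G
Char 7 ('E'): step: R->7, L=4; E->plug->E->R->G->L->F->refl->C->L'->F->R'->B->plug->B

Answer: HFHAHGB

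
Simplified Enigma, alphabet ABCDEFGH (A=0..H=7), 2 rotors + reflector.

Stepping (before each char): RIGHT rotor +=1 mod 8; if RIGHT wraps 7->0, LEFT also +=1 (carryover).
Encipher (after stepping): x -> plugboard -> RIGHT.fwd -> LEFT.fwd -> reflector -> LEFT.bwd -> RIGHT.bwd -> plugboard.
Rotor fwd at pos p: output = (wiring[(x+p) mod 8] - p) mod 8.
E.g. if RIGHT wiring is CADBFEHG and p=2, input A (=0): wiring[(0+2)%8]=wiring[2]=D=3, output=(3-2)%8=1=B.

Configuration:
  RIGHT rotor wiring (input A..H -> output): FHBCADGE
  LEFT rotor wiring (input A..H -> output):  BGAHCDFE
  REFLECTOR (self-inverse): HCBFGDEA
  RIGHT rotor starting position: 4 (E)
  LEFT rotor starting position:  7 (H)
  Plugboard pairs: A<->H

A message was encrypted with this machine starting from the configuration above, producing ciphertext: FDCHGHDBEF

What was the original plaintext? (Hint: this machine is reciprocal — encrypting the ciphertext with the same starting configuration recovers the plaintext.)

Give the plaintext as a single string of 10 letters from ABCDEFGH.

Char 1 ('F'): step: R->5, L=7; F->plug->F->R->E->L->A->refl->H->L'->C->R'->E->plug->E
Char 2 ('D'): step: R->6, L=7; D->plug->D->R->B->L->C->refl->B->L'->D->R'->E->plug->E
Char 3 ('C'): step: R->7, L=7; C->plug->C->R->A->L->F->refl->D->L'->F->R'->A->plug->H
Char 4 ('H'): step: R->0, L->0 (L advanced); H->plug->A->R->F->L->D->refl->F->L'->G->R'->G->plug->G
Char 5 ('G'): step: R->1, L=0; G->plug->G->R->D->L->H->refl->A->L'->C->R'->E->plug->E
Char 6 ('H'): step: R->2, L=0; H->plug->A->R->H->L->E->refl->G->L'->B->R'->D->plug->D
Char 7 ('D'): step: R->3, L=0; D->plug->D->R->D->L->H->refl->A->L'->C->R'->F->plug->F
Char 8 ('B'): step: R->4, L=0; B->plug->B->R->H->L->E->refl->G->L'->B->R'->E->plug->E
Char 9 ('E'): step: R->5, L=0; E->plug->E->R->C->L->A->refl->H->L'->D->R'->H->plug->A
Char 10 ('F'): step: R->6, L=0; F->plug->F->R->E->L->C->refl->B->L'->A->R'->A->plug->H

Answer: EEHGEDFEAH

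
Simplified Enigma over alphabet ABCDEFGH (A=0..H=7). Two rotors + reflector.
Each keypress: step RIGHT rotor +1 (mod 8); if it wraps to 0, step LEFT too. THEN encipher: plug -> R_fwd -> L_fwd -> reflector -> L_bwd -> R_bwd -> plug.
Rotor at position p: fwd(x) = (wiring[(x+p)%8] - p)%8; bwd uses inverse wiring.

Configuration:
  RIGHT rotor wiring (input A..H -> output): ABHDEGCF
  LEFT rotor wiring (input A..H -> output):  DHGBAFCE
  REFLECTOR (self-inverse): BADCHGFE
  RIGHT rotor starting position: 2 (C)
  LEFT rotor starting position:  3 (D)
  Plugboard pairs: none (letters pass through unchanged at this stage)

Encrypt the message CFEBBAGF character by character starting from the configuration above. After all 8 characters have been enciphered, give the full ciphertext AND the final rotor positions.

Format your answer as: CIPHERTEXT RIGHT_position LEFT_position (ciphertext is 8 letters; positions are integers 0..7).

Char 1 ('C'): step: R->3, L=3; C->plug->C->R->D->L->H->refl->E->L'->G->R'->G->plug->G
Char 2 ('F'): step: R->4, L=3; F->plug->F->R->F->L->A->refl->B->L'->E->R'->E->plug->E
Char 3 ('E'): step: R->5, L=3; E->plug->E->R->E->L->B->refl->A->L'->F->R'->B->plug->B
Char 4 ('B'): step: R->6, L=3; B->plug->B->R->H->L->D->refl->C->L'->C->R'->C->plug->C
Char 5 ('B'): step: R->7, L=3; B->plug->B->R->B->L->F->refl->G->L'->A->R'->D->plug->D
Char 6 ('A'): step: R->0, L->4 (L advanced); A->plug->A->R->A->L->E->refl->H->L'->E->R'->E->plug->E
Char 7 ('G'): step: R->1, L=4; G->plug->G->R->E->L->H->refl->E->L'->A->R'->A->plug->A
Char 8 ('F'): step: R->2, L=4; F->plug->F->R->D->L->A->refl->B->L'->B->R'->B->plug->B
Final: ciphertext=GEBCDEAB, RIGHT=2, LEFT=4

Answer: GEBCDEAB 2 4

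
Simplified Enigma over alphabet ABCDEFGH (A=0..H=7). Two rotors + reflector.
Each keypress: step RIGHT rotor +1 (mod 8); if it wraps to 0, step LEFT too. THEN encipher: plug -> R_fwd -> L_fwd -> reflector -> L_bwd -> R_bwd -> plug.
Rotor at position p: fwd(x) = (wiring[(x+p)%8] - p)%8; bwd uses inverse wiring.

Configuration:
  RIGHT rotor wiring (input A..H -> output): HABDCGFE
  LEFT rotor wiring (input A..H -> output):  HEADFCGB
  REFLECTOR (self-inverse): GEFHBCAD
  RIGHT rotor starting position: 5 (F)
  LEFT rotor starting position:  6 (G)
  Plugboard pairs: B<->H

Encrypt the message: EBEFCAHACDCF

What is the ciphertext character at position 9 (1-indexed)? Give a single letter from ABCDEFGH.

Char 1 ('E'): step: R->6, L=6; E->plug->E->R->D->L->G->refl->A->L'->A->R'->H->plug->B
Char 2 ('B'): step: R->7, L=6; B->plug->H->R->G->L->H->refl->D->L'->B->R'->C->plug->C
Char 3 ('E'): step: R->0, L->7 (L advanced); E->plug->E->R->C->L->F->refl->C->L'->A->R'->B->plug->H
Char 4 ('F'): step: R->1, L=7; F->plug->F->R->E->L->E->refl->B->L'->D->R'->G->plug->G
Char 5 ('C'): step: R->2, L=7; C->plug->C->R->A->L->C->refl->F->L'->C->R'->F->plug->F
Char 6 ('A'): step: R->3, L=7; A->plug->A->R->A->L->C->refl->F->L'->C->R'->D->plug->D
Char 7 ('H'): step: R->4, L=7; H->plug->B->R->C->L->F->refl->C->L'->A->R'->D->plug->D
Char 8 ('A'): step: R->5, L=7; A->plug->A->R->B->L->A->refl->G->L'->F->R'->H->plug->B
Char 9 ('C'): step: R->6, L=7; C->plug->C->R->B->L->A->refl->G->L'->F->R'->F->plug->F

F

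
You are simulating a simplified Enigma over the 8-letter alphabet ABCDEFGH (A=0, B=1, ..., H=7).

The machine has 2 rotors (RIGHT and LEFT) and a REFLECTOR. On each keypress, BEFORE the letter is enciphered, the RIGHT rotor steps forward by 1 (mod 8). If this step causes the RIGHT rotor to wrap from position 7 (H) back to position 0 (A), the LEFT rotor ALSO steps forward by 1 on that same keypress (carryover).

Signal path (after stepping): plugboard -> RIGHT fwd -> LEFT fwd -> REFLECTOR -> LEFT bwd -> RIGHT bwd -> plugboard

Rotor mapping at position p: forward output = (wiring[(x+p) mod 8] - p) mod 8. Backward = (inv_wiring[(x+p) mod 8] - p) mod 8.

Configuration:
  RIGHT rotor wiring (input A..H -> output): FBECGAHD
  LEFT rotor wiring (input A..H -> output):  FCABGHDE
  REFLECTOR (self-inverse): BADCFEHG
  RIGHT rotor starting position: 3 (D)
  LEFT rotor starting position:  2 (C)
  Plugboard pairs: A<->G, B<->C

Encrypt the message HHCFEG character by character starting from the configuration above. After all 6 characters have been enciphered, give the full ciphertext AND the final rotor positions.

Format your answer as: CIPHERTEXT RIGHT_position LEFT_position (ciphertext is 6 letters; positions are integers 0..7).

Answer: FDEGFF 1 3

Derivation:
Char 1 ('H'): step: R->4, L=2; H->plug->H->R->G->L->D->refl->C->L'->F->R'->F->plug->F
Char 2 ('H'): step: R->5, L=2; H->plug->H->R->B->L->H->refl->G->L'->A->R'->D->plug->D
Char 3 ('C'): step: R->6, L=2; C->plug->B->R->F->L->C->refl->D->L'->G->R'->E->plug->E
Char 4 ('F'): step: R->7, L=2; F->plug->F->R->H->L->A->refl->B->L'->E->R'->A->plug->G
Char 5 ('E'): step: R->0, L->3 (L advanced); E->plug->E->R->G->L->H->refl->G->L'->A->R'->F->plug->F
Char 6 ('G'): step: R->1, L=3; G->plug->A->R->A->L->G->refl->H->L'->G->R'->F->plug->F
Final: ciphertext=FDEGFF, RIGHT=1, LEFT=3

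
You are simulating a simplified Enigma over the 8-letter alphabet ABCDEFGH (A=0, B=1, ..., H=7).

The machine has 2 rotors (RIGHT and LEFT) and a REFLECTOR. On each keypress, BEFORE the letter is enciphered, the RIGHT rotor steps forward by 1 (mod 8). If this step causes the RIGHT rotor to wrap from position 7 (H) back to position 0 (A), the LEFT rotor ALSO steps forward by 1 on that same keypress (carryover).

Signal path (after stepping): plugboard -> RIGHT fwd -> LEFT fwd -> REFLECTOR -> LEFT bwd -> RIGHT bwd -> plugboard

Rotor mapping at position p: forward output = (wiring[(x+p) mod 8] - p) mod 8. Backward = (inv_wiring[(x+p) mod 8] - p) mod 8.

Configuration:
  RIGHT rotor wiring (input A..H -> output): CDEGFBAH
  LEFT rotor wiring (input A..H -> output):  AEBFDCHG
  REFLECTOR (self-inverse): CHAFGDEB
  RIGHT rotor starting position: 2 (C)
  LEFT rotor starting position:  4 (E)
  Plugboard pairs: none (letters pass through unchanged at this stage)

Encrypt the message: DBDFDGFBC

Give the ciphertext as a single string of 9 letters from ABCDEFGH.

Char 1 ('D'): step: R->3, L=4; D->plug->D->R->F->L->A->refl->C->L'->D->R'->A->plug->A
Char 2 ('B'): step: R->4, L=4; B->plug->B->R->F->L->A->refl->C->L'->D->R'->D->plug->D
Char 3 ('D'): step: R->5, L=4; D->plug->D->R->F->L->A->refl->C->L'->D->R'->B->plug->B
Char 4 ('F'): step: R->6, L=4; F->plug->F->R->A->L->H->refl->B->L'->H->R'->G->plug->G
Char 5 ('D'): step: R->7, L=4; D->plug->D->R->F->L->A->refl->C->L'->D->R'->B->plug->B
Char 6 ('G'): step: R->0, L->5 (L advanced); G->plug->G->R->A->L->F->refl->D->L'->D->R'->B->plug->B
Char 7 ('F'): step: R->1, L=5; F->plug->F->R->H->L->G->refl->E->L'->F->R'->C->plug->C
Char 8 ('B'): step: R->2, L=5; B->plug->B->R->E->L->H->refl->B->L'->C->R'->A->plug->A
Char 9 ('C'): step: R->3, L=5; C->plug->C->R->G->L->A->refl->C->L'->B->R'->H->plug->H

Answer: ADBGBBCAH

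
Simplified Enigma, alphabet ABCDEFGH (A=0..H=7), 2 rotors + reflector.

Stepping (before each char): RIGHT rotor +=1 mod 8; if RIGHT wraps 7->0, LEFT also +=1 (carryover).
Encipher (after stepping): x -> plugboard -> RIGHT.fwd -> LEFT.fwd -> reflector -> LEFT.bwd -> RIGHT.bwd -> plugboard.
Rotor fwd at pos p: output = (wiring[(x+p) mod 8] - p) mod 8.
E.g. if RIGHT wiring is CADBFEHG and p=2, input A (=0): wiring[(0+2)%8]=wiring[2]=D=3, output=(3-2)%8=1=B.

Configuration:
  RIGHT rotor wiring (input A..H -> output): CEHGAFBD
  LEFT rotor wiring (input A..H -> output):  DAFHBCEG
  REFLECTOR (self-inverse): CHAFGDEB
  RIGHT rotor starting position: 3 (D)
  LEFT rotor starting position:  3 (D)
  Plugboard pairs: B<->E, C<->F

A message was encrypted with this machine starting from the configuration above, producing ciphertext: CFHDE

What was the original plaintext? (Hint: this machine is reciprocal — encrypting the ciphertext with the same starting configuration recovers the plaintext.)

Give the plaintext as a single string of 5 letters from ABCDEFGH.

Char 1 ('C'): step: R->4, L=3; C->plug->F->R->A->L->E->refl->G->L'->B->R'->B->plug->E
Char 2 ('F'): step: R->5, L=3; F->plug->C->R->G->L->F->refl->D->L'->E->R'->B->plug->E
Char 3 ('H'): step: R->6, L=3; H->plug->H->R->H->L->C->refl->A->L'->F->R'->B->plug->E
Char 4 ('D'): step: R->7, L=3; D->plug->D->R->A->L->E->refl->G->L'->B->R'->F->plug->C
Char 5 ('E'): step: R->0, L->4 (L advanced); E->plug->B->R->E->L->H->refl->B->L'->G->R'->D->plug->D

Answer: EEECD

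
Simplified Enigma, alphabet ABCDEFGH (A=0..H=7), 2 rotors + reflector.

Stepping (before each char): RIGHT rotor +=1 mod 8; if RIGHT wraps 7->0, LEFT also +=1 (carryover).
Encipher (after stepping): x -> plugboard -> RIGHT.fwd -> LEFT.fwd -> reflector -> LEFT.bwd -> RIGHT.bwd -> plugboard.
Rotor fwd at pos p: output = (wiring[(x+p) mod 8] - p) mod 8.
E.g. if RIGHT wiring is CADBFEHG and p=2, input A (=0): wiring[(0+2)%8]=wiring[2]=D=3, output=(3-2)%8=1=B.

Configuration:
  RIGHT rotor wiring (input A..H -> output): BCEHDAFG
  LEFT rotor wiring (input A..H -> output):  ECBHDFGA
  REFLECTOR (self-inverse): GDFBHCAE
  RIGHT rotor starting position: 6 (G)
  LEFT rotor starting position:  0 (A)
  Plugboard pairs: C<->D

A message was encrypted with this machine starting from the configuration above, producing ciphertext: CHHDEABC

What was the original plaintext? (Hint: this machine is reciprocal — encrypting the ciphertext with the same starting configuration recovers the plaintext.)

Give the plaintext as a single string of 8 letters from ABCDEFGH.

Char 1 ('C'): step: R->7, L=0; C->plug->D->R->F->L->F->refl->C->L'->B->R'->G->plug->G
Char 2 ('H'): step: R->0, L->1 (L advanced); H->plug->H->R->G->L->H->refl->E->L'->E->R'->C->plug->D
Char 3 ('H'): step: R->1, L=1; H->plug->H->R->A->L->B->refl->D->L'->H->R'->E->plug->E
Char 4 ('D'): step: R->2, L=1; D->plug->C->R->B->L->A->refl->G->L'->C->R'->A->plug->A
Char 5 ('E'): step: R->3, L=1; E->plug->E->R->D->L->C->refl->F->L'->F->R'->C->plug->D
Char 6 ('A'): step: R->4, L=1; A->plug->A->R->H->L->D->refl->B->L'->A->R'->G->plug->G
Char 7 ('B'): step: R->5, L=1; B->plug->B->R->A->L->B->refl->D->L'->H->R'->F->plug->F
Char 8 ('C'): step: R->6, L=1; C->plug->D->R->E->L->E->refl->H->L'->G->R'->E->plug->E

Answer: GDEADGFE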